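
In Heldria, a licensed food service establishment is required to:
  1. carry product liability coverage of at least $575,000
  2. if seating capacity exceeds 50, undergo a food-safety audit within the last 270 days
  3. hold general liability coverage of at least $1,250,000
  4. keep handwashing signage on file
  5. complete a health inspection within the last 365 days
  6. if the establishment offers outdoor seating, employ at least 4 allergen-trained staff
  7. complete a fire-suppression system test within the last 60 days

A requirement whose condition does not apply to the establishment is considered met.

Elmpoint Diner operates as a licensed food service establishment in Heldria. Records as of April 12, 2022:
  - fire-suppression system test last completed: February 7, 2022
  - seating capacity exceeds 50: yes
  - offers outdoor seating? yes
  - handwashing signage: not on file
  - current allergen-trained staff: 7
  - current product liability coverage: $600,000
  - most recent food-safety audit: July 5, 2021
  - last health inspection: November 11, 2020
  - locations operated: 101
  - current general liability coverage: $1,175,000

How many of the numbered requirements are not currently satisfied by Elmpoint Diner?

1. product liability coverage $600,000 ≥ $575,000 → met
2. condition 'seating capacity exceeds 50' holds; food-safety audit 281 days ago vs limit 270 → not met
3. general liability coverage $1,175,000 < $1,250,000 → not met
4. handwashing signage absent → not met
5. health inspection 517 days ago vs limit 365 → not met
6. condition 'offers outdoor seating' holds; allergen-trained staff 7 ≥ 4 → met
7. fire-suppression system test 64 days ago vs limit 60 → not met
Not met: 5 of 7

5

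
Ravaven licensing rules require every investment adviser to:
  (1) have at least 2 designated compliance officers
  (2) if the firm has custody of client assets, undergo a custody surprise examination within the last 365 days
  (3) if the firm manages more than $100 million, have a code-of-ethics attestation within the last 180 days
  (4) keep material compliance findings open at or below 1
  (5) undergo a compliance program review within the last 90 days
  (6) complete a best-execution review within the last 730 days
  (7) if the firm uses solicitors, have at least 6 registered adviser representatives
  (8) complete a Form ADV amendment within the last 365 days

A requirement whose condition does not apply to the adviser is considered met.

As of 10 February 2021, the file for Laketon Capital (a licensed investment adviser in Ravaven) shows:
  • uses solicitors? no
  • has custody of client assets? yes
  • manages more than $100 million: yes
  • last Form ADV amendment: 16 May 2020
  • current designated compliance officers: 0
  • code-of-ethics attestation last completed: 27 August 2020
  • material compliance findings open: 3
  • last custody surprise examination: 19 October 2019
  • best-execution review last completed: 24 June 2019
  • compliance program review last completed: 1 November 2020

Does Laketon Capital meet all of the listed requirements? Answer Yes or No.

No

1. designated compliance officers 0 < 2 → not met
2. condition 'has custody of client assets' holds; custody surprise examination 480 days ago vs limit 365 → not met
3. condition 'manages more than $100 million' holds; code-of-ethics attestation 167 days ago vs limit 180 → met
4. material compliance findings open 3 > 1 → not met
5. compliance program review 101 days ago vs limit 90 → not met
6. best-execution review 597 days ago vs limit 730 → met
7. condition 'uses solicitors' does not hold → requirement n/a → met
8. Form ADV amendment 270 days ago vs limit 365 → met
Not met: 1, 2, 4, 5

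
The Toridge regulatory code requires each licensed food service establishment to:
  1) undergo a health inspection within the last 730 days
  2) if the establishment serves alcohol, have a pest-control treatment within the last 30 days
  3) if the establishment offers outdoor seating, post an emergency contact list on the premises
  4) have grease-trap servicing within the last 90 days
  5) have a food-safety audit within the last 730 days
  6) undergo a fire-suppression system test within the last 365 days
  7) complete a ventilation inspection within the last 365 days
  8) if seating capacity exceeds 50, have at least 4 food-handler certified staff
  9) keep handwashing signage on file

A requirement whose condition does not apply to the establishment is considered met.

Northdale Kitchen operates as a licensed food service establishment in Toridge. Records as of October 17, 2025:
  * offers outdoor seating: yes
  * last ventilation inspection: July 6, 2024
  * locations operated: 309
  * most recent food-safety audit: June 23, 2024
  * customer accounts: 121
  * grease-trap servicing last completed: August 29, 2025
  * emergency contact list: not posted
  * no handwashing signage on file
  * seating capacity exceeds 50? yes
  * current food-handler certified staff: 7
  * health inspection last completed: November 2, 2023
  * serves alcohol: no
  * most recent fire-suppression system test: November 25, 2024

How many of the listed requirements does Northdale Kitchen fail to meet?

3

1. health inspection 715 days ago vs limit 730 → met
2. condition 'serves alcohol' does not hold → requirement n/a → met
3. condition 'offers outdoor seating' holds; emergency contact list absent → not met
4. grease-trap servicing 49 days ago vs limit 90 → met
5. food-safety audit 481 days ago vs limit 730 → met
6. fire-suppression system test 326 days ago vs limit 365 → met
7. ventilation inspection 468 days ago vs limit 365 → not met
8. condition 'seating capacity exceeds 50' holds; food-handler certified staff 7 ≥ 4 → met
9. handwashing signage absent → not met
Not met: 3 of 9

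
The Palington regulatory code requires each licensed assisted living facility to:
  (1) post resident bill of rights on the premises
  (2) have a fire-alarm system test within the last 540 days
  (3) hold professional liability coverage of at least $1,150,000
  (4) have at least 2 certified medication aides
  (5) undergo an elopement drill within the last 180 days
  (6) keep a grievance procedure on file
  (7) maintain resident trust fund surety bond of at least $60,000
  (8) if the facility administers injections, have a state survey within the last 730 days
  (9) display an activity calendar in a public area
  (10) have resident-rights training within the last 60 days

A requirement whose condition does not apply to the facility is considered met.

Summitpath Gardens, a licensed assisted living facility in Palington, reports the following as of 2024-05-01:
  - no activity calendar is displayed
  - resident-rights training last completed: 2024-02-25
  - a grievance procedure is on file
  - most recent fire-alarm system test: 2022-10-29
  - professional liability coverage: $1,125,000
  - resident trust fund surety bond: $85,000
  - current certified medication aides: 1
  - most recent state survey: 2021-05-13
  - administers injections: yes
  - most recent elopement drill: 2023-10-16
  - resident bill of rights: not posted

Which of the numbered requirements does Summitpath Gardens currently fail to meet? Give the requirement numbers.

1, 2, 3, 4, 5, 8, 9, 10

1. resident bill of rights absent → not met
2. fire-alarm system test 550 days ago vs limit 540 → not met
3. professional liability coverage $1,125,000 < $1,150,000 → not met
4. certified medication aides 1 < 2 → not met
5. elopement drill 198 days ago vs limit 180 → not met
6. grievance procedure present → met
7. resident trust fund surety bond $85,000 ≥ $60,000 → met
8. condition 'administers injections' holds; state survey 1084 days ago vs limit 730 → not met
9. activity calendar absent → not met
10. resident-rights training 66 days ago vs limit 60 → not met
Not met: 1, 2, 3, 4, 5, 8, 9, 10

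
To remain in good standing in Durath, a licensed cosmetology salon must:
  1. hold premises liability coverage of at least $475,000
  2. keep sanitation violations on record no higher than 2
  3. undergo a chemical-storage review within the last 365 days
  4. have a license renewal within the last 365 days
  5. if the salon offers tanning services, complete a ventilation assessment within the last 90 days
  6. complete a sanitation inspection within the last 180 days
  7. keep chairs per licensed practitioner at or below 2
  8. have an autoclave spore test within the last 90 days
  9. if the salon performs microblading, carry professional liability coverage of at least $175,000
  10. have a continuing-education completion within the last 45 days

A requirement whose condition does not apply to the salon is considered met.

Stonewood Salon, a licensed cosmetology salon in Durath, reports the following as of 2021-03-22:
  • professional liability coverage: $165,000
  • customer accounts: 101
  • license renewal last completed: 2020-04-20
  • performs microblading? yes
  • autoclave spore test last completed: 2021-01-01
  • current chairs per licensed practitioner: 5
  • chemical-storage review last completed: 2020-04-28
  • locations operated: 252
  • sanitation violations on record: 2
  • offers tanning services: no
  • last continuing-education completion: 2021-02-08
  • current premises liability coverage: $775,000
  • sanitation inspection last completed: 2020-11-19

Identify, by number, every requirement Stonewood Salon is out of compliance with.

1. premises liability coverage $775,000 ≥ $475,000 → met
2. sanitation violations on record 2 ≤ 2 → met
3. chemical-storage review 328 days ago vs limit 365 → met
4. license renewal 336 days ago vs limit 365 → met
5. condition 'offers tanning services' does not hold → requirement n/a → met
6. sanitation inspection 123 days ago vs limit 180 → met
7. chairs per licensed practitioner 5 > 2 → not met
8. autoclave spore test 80 days ago vs limit 90 → met
9. condition 'performs microblading' holds; professional liability coverage $165,000 < $175,000 → not met
10. continuing-education completion 42 days ago vs limit 45 → met
Not met: 7, 9

7, 9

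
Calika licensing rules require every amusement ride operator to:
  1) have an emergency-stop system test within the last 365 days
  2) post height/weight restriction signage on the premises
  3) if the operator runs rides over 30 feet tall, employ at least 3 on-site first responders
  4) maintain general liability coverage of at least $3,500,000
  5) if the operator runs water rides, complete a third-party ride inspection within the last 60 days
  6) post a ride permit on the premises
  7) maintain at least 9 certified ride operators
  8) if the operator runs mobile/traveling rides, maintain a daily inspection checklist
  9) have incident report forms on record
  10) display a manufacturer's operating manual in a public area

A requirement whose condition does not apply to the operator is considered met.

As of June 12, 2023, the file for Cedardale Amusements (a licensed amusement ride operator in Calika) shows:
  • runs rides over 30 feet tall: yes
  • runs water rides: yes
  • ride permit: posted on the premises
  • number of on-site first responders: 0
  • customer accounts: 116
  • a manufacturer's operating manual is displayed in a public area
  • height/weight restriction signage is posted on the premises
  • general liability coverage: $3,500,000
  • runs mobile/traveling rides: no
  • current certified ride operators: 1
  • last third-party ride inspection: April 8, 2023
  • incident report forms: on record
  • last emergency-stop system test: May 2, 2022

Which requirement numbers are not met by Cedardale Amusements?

1, 3, 5, 7

1. emergency-stop system test 406 days ago vs limit 365 → not met
2. height/weight restriction signage present → met
3. condition 'runs rides over 30 feet tall' holds; on-site first responders 0 < 3 → not met
4. general liability coverage $3,500,000 ≥ $3,500,000 → met
5. condition 'runs water rides' holds; third-party ride inspection 65 days ago vs limit 60 → not met
6. ride permit present → met
7. certified ride operators 1 < 9 → not met
8. condition 'runs mobile/traveling rides' does not hold → requirement n/a → met
9. incident report forms present → met
10. manufacturer's operating manual present → met
Not met: 1, 3, 5, 7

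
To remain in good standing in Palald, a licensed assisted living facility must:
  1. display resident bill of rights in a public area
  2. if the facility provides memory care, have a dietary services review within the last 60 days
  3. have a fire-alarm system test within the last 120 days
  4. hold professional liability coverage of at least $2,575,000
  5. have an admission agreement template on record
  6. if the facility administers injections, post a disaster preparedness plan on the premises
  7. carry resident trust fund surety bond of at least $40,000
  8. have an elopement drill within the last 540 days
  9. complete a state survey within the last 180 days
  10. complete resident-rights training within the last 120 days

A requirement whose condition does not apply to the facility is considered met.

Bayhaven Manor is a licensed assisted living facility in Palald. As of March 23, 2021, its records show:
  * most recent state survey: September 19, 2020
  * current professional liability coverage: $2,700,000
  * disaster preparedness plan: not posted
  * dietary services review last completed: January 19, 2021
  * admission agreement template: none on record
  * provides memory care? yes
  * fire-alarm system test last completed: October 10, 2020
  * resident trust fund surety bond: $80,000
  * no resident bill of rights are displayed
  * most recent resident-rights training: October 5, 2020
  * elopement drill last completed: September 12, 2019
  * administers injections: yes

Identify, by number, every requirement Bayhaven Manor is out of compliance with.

1. resident bill of rights absent → not met
2. condition 'provides memory care' holds; dietary services review 63 days ago vs limit 60 → not met
3. fire-alarm system test 164 days ago vs limit 120 → not met
4. professional liability coverage $2,700,000 ≥ $2,575,000 → met
5. admission agreement template absent → not met
6. condition 'administers injections' holds; disaster preparedness plan absent → not met
7. resident trust fund surety bond $80,000 ≥ $40,000 → met
8. elopement drill 558 days ago vs limit 540 → not met
9. state survey 185 days ago vs limit 180 → not met
10. resident-rights training 169 days ago vs limit 120 → not met
Not met: 1, 2, 3, 5, 6, 8, 9, 10

1, 2, 3, 5, 6, 8, 9, 10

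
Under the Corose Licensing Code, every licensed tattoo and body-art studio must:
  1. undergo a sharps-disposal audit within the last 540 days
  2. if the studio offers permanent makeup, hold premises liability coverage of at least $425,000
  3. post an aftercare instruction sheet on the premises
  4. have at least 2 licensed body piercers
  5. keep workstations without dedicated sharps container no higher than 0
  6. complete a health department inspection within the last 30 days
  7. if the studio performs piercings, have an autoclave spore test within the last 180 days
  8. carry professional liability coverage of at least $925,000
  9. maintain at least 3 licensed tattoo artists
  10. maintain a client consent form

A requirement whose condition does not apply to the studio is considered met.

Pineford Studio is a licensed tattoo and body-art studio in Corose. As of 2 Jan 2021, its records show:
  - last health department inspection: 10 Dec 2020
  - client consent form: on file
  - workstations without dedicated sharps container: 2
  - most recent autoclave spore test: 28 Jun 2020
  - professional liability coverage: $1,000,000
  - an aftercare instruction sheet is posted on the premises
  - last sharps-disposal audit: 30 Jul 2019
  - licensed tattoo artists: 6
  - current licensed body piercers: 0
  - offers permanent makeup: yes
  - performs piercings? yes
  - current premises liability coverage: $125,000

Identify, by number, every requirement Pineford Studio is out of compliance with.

1. sharps-disposal audit 522 days ago vs limit 540 → met
2. condition 'offers permanent makeup' holds; premises liability coverage $125,000 < $425,000 → not met
3. aftercare instruction sheet present → met
4. licensed body piercers 0 < 2 → not met
5. workstations without dedicated sharps container 2 > 0 → not met
6. health department inspection 23 days ago vs limit 30 → met
7. condition 'performs piercings' holds; autoclave spore test 188 days ago vs limit 180 → not met
8. professional liability coverage $1,000,000 ≥ $925,000 → met
9. licensed tattoo artists 6 ≥ 3 → met
10. client consent form present → met
Not met: 2, 4, 5, 7

2, 4, 5, 7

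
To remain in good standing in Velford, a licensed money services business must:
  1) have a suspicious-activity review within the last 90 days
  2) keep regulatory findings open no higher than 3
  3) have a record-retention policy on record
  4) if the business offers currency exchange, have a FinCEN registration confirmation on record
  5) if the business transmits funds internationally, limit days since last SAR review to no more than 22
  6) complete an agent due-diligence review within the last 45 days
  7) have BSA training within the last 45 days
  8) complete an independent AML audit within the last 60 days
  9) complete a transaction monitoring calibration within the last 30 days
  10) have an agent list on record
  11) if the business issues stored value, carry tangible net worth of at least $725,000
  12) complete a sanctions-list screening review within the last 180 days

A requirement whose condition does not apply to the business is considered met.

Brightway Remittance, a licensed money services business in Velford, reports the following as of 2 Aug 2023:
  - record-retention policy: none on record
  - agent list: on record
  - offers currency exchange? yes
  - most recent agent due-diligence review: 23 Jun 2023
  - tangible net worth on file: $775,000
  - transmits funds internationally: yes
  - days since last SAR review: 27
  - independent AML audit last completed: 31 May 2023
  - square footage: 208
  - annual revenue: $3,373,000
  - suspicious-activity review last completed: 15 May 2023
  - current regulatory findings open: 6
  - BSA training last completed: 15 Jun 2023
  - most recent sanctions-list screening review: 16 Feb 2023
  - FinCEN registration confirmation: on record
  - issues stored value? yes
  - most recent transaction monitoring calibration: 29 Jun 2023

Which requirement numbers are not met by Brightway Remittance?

2, 3, 5, 7, 8, 9

1. suspicious-activity review 79 days ago vs limit 90 → met
2. regulatory findings open 6 > 3 → not met
3. record-retention policy absent → not met
4. condition 'offers currency exchange' holds; FinCEN registration confirmation present → met
5. condition 'transmits funds internationally' holds; days since last SAR review 27 > 22 → not met
6. agent due-diligence review 40 days ago vs limit 45 → met
7. BSA training 48 days ago vs limit 45 → not met
8. independent AML audit 63 days ago vs limit 60 → not met
9. transaction monitoring calibration 34 days ago vs limit 30 → not met
10. agent list present → met
11. condition 'issues stored value' holds; tangible net worth $775,000 ≥ $725,000 → met
12. sanctions-list screening review 167 days ago vs limit 180 → met
Not met: 2, 3, 5, 7, 8, 9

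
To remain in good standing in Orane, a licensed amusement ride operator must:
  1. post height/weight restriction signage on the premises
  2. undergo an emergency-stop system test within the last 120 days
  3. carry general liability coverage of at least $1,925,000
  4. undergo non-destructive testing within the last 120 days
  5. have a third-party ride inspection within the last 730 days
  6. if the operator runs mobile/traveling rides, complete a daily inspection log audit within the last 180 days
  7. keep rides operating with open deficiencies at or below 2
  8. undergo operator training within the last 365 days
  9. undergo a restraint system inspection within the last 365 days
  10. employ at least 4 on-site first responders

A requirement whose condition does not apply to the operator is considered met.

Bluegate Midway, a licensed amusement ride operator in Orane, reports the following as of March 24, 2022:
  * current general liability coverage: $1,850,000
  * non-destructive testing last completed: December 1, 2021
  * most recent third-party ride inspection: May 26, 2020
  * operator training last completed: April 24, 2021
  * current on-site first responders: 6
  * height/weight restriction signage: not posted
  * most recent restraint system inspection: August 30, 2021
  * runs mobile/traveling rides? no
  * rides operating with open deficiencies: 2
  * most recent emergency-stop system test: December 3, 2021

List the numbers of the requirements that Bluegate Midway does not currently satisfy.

1, 3

1. height/weight restriction signage absent → not met
2. emergency-stop system test 111 days ago vs limit 120 → met
3. general liability coverage $1,850,000 < $1,925,000 → not met
4. non-destructive testing 113 days ago vs limit 120 → met
5. third-party ride inspection 667 days ago vs limit 730 → met
6. condition 'runs mobile/traveling rides' does not hold → requirement n/a → met
7. rides operating with open deficiencies 2 ≤ 2 → met
8. operator training 334 days ago vs limit 365 → met
9. restraint system inspection 206 days ago vs limit 365 → met
10. on-site first responders 6 ≥ 4 → met
Not met: 1, 3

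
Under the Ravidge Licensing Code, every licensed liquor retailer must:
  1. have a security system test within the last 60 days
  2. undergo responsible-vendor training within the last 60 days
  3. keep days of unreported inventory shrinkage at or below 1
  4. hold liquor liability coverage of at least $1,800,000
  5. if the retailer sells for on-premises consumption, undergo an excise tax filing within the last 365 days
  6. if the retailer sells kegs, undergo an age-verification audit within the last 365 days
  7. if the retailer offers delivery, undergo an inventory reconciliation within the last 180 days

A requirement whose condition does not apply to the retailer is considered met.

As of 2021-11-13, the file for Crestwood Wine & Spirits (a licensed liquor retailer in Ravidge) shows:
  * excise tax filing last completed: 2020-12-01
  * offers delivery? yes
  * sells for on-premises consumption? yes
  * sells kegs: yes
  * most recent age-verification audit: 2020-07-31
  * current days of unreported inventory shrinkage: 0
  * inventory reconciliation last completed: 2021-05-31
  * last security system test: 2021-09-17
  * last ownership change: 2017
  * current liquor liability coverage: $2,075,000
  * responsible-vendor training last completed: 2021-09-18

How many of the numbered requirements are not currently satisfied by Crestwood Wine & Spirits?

1

1. security system test 57 days ago vs limit 60 → met
2. responsible-vendor training 56 days ago vs limit 60 → met
3. days of unreported inventory shrinkage 0 ≤ 1 → met
4. liquor liability coverage $2,075,000 ≥ $1,800,000 → met
5. condition 'sells for on-premises consumption' holds; excise tax filing 347 days ago vs limit 365 → met
6. condition 'sells kegs' holds; age-verification audit 470 days ago vs limit 365 → not met
7. condition 'offers delivery' holds; inventory reconciliation 166 days ago vs limit 180 → met
Not met: 1 of 7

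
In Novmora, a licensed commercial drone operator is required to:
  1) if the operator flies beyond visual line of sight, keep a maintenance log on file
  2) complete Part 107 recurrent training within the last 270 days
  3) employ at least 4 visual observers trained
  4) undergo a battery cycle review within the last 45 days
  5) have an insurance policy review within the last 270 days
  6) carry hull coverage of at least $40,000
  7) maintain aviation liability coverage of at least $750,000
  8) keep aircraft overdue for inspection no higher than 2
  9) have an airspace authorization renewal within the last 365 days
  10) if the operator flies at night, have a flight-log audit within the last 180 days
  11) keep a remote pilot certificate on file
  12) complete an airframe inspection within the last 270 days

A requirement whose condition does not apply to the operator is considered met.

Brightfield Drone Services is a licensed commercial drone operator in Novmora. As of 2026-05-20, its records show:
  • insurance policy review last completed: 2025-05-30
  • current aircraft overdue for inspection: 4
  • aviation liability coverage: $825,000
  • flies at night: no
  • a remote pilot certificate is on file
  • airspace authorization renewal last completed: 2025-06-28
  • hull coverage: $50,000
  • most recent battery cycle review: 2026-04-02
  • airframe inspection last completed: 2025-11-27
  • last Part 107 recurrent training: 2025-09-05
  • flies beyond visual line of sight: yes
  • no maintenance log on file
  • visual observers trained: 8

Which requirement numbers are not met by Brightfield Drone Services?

1, 4, 5, 8

1. condition 'flies beyond visual line of sight' holds; maintenance log absent → not met
2. Part 107 recurrent training 257 days ago vs limit 270 → met
3. visual observers trained 8 ≥ 4 → met
4. battery cycle review 48 days ago vs limit 45 → not met
5. insurance policy review 355 days ago vs limit 270 → not met
6. hull coverage $50,000 ≥ $40,000 → met
7. aviation liability coverage $825,000 ≥ $750,000 → met
8. aircraft overdue for inspection 4 > 2 → not met
9. airspace authorization renewal 326 days ago vs limit 365 → met
10. condition 'flies at night' does not hold → requirement n/a → met
11. remote pilot certificate present → met
12. airframe inspection 174 days ago vs limit 270 → met
Not met: 1, 4, 5, 8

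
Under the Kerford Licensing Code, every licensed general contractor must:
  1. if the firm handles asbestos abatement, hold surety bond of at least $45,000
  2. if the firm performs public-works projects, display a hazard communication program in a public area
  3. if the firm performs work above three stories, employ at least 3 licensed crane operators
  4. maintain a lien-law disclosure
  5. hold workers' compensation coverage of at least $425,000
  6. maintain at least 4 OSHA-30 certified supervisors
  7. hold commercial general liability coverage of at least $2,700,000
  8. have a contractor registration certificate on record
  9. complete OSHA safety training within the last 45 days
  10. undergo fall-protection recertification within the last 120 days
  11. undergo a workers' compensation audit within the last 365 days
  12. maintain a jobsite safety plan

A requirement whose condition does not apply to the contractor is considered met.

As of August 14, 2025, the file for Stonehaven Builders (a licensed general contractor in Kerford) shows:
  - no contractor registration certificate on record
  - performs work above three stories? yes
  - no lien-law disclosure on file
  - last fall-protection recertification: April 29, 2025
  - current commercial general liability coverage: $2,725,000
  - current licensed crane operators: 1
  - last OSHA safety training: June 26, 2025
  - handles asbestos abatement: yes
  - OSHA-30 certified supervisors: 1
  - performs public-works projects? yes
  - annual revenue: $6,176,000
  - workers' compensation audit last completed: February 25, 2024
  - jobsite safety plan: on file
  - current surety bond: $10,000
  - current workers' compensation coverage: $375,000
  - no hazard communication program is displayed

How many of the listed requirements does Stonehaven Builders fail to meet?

9

1. condition 'handles asbestos abatement' holds; surety bond $10,000 < $45,000 → not met
2. condition 'performs public-works projects' holds; hazard communication program absent → not met
3. condition 'performs work above three stories' holds; licensed crane operators 1 < 3 → not met
4. lien-law disclosure absent → not met
5. workers' compensation coverage $375,000 < $425,000 → not met
6. OSHA-30 certified supervisors 1 < 4 → not met
7. commercial general liability coverage $2,725,000 ≥ $2,700,000 → met
8. contractor registration certificate absent → not met
9. OSHA safety training 49 days ago vs limit 45 → not met
10. fall-protection recertification 107 days ago vs limit 120 → met
11. workers' compensation audit 536 days ago vs limit 365 → not met
12. jobsite safety plan present → met
Not met: 9 of 12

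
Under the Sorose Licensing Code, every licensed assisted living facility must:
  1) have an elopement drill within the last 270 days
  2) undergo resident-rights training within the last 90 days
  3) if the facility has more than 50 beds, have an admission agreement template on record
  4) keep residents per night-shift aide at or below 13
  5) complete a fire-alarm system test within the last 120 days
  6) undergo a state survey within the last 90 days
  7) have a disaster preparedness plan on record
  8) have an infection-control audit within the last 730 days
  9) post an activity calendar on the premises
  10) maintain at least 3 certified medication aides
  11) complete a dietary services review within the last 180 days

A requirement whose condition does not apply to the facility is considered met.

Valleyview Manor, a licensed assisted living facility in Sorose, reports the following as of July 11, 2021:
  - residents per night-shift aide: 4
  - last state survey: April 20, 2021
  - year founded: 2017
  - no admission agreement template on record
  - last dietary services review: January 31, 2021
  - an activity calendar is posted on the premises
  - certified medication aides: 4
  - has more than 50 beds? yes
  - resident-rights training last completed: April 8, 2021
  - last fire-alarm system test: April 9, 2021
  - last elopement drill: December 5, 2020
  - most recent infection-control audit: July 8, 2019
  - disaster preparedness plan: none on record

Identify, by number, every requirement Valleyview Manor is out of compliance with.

2, 3, 7, 8

1. elopement drill 218 days ago vs limit 270 → met
2. resident-rights training 94 days ago vs limit 90 → not met
3. condition 'has more than 50 beds' holds; admission agreement template absent → not met
4. residents per night-shift aide 4 ≤ 13 → met
5. fire-alarm system test 93 days ago vs limit 120 → met
6. state survey 82 days ago vs limit 90 → met
7. disaster preparedness plan absent → not met
8. infection-control audit 734 days ago vs limit 730 → not met
9. activity calendar present → met
10. certified medication aides 4 ≥ 3 → met
11. dietary services review 161 days ago vs limit 180 → met
Not met: 2, 3, 7, 8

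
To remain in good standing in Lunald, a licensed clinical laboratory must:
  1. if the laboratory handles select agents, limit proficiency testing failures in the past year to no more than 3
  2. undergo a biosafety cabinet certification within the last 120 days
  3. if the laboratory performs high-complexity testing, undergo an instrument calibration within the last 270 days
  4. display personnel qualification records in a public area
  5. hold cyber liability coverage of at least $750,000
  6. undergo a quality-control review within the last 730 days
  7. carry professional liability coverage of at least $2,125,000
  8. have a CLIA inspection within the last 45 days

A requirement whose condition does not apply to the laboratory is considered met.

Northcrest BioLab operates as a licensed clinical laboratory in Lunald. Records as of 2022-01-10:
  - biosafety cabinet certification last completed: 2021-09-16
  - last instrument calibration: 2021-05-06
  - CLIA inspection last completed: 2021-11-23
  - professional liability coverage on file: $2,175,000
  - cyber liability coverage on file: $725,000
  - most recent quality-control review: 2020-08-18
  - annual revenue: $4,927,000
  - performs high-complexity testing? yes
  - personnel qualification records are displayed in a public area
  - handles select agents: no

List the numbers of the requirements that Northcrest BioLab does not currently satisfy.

5, 8

1. condition 'handles select agents' does not hold → requirement n/a → met
2. biosafety cabinet certification 116 days ago vs limit 120 → met
3. condition 'performs high-complexity testing' holds; instrument calibration 249 days ago vs limit 270 → met
4. personnel qualification records present → met
5. cyber liability coverage $725,000 < $750,000 → not met
6. quality-control review 510 days ago vs limit 730 → met
7. professional liability coverage $2,175,000 ≥ $2,125,000 → met
8. CLIA inspection 48 days ago vs limit 45 → not met
Not met: 5, 8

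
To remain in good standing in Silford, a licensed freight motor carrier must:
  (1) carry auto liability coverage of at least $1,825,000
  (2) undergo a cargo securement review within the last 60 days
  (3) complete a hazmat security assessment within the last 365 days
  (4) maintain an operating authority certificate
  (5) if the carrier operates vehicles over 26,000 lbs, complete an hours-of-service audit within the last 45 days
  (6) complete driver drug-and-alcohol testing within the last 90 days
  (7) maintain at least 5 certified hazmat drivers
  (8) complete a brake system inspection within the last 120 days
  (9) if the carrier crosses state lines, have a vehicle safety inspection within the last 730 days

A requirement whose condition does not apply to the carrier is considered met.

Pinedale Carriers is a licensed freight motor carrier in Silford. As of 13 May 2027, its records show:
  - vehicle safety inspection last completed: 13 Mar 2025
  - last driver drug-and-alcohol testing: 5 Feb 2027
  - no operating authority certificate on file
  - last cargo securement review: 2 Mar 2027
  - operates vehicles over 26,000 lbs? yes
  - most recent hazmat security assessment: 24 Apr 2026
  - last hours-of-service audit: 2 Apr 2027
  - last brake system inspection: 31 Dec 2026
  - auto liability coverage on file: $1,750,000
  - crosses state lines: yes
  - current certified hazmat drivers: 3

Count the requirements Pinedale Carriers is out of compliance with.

8

1. auto liability coverage $1,750,000 < $1,825,000 → not met
2. cargo securement review 72 days ago vs limit 60 → not met
3. hazmat security assessment 384 days ago vs limit 365 → not met
4. operating authority certificate absent → not met
5. condition 'operates vehicles over 26,000 lbs' holds; hours-of-service audit 41 days ago vs limit 45 → met
6. driver drug-and-alcohol testing 97 days ago vs limit 90 → not met
7. certified hazmat drivers 3 < 5 → not met
8. brake system inspection 133 days ago vs limit 120 → not met
9. condition 'crosses state lines' holds; vehicle safety inspection 791 days ago vs limit 730 → not met
Not met: 8 of 9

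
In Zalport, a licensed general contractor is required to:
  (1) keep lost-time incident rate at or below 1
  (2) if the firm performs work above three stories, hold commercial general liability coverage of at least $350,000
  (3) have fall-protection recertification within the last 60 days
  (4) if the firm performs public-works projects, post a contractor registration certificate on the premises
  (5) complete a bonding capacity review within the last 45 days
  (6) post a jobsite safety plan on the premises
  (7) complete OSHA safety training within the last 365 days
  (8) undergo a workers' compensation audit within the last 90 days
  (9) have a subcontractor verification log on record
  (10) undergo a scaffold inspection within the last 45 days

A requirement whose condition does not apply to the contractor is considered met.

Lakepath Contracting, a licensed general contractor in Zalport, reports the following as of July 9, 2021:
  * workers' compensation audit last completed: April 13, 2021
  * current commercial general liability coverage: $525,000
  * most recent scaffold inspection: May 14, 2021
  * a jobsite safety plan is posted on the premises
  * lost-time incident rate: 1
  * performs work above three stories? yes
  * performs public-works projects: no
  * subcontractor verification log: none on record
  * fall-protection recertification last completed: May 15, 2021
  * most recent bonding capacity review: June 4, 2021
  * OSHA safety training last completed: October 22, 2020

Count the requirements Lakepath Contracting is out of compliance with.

1. lost-time incident rate 1 ≤ 1 → met
2. condition 'performs work above three stories' holds; commercial general liability coverage $525,000 ≥ $350,000 → met
3. fall-protection recertification 55 days ago vs limit 60 → met
4. condition 'performs public-works projects' does not hold → requirement n/a → met
5. bonding capacity review 35 days ago vs limit 45 → met
6. jobsite safety plan present → met
7. OSHA safety training 260 days ago vs limit 365 → met
8. workers' compensation audit 87 days ago vs limit 90 → met
9. subcontractor verification log absent → not met
10. scaffold inspection 56 days ago vs limit 45 → not met
Not met: 2 of 10

2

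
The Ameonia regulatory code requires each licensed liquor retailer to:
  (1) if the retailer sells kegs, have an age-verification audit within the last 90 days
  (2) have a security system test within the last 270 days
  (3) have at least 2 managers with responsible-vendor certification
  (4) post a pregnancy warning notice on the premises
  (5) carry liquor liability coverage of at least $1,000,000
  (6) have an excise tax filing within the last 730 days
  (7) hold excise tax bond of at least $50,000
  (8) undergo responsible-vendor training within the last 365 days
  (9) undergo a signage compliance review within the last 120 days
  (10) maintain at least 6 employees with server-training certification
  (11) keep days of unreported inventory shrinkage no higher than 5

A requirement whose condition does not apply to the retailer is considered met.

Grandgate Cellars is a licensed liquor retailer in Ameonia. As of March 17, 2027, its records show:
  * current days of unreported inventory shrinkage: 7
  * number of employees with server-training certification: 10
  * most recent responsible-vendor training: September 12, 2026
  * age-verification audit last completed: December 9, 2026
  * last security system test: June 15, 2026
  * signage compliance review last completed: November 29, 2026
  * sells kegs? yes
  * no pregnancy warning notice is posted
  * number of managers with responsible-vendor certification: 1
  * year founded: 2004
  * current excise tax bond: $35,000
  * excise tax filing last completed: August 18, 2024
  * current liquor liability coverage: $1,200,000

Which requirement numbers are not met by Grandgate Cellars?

1. condition 'sells kegs' holds; age-verification audit 98 days ago vs limit 90 → not met
2. security system test 275 days ago vs limit 270 → not met
3. managers with responsible-vendor certification 1 < 2 → not met
4. pregnancy warning notice absent → not met
5. liquor liability coverage $1,200,000 ≥ $1,000,000 → met
6. excise tax filing 941 days ago vs limit 730 → not met
7. excise tax bond $35,000 < $50,000 → not met
8. responsible-vendor training 186 days ago vs limit 365 → met
9. signage compliance review 108 days ago vs limit 120 → met
10. employees with server-training certification 10 ≥ 6 → met
11. days of unreported inventory shrinkage 7 > 5 → not met
Not met: 1, 2, 3, 4, 6, 7, 11

1, 2, 3, 4, 6, 7, 11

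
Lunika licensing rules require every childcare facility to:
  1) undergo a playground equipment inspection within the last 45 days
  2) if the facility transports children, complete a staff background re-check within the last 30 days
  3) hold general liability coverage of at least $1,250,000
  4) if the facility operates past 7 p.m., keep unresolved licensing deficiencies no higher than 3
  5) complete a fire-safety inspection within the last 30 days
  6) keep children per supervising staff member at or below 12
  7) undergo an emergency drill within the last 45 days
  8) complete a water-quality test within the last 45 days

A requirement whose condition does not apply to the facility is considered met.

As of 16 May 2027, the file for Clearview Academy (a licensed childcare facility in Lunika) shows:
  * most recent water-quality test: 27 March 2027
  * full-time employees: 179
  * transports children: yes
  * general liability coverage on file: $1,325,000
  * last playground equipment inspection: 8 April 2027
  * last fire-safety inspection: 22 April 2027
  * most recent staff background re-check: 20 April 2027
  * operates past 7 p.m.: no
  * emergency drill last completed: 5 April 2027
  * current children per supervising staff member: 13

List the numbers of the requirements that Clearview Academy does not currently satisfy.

1. playground equipment inspection 38 days ago vs limit 45 → met
2. condition 'transports children' holds; staff background re-check 26 days ago vs limit 30 → met
3. general liability coverage $1,325,000 ≥ $1,250,000 → met
4. condition 'operates past 7 p.m.' does not hold → requirement n/a → met
5. fire-safety inspection 24 days ago vs limit 30 → met
6. children per supervising staff member 13 > 12 → not met
7. emergency drill 41 days ago vs limit 45 → met
8. water-quality test 50 days ago vs limit 45 → not met
Not met: 6, 8

6, 8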